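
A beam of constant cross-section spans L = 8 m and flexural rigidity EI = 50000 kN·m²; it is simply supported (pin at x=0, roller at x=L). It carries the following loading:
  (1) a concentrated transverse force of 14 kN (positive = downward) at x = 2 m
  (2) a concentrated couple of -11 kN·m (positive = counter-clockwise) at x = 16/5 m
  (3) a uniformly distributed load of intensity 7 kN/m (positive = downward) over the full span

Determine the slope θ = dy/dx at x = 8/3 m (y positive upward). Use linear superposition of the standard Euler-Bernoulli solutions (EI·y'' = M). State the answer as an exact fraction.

θ(8/3) = -187801/101250000 rad

Load 1 — point force P=14 kN at a=2 m (b=L-a=6):
  θ_1 = -Pa(2L²-6Lx+3x²+a²)/(6LEI)  [x>a] = -14·2·(2·8²-6·8·(8/3)+3·(8/3)²+2²)/(6·8·50000) = -133/450000 rad
Load 2 — applied couple M₀=-11 kN·m at a=16/5 m (b=L-a=24/5):
  θ_2 = (M₀x²/(2L)+C₁)/EI  [x≤a] with C₁=M₀(3b²-L²)/(6L)=-88/75 = ((-11)·(8/3)²/(2·8)+(-88/75))/50000 = -341/2812500 rad
Load 3 — uniform load w=7 kN/m over full span:
  θ_3 = -w(L³-6Lx²+4x³)/(24EI) = -7·(8³-6·8·(8/3)²+4·(8/3)³)/(24·50000) = -364/253125 rad
Superposition: θ = Σ θ_i = -187801/101250000 rad ≈ -0.001855 rad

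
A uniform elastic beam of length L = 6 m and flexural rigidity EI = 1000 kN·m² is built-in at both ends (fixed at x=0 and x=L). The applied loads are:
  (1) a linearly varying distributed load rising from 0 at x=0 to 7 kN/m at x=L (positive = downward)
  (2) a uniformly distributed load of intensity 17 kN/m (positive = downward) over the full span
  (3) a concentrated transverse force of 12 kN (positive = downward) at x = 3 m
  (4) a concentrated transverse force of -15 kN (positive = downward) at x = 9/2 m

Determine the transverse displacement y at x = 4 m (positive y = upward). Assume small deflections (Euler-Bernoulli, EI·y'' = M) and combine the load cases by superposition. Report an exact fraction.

Load 1 — triangular load w₀=7 kN/m (0→w₀ over full span):
  y_1 = -w₀x²(L-x)²(x+2L)/(120LEI) = -7·4²·(6-4)²·(4+2·6)/(120·6·1000) = -56/5625 m
Load 2 — uniform load w=17 kN/m over full span:
  y_2 = -wx²(L-x)²/(24EI) = -17·4²·(6-4)²/(24·1000) = -17/375 m
Load 3 — point force P=12 kN at a=3 m (b=L-a=3):
  y_3 = -Pa²(L-x)²(3bL-(3b+a)(L-x))/(6L³EI)  [x>a] = -12·3²·(6-4)²·(3·3·6-(3·3+3)·(6-4))/(6·6³·1000) = -1/100 m
Load 4 — point force P=-15 kN at a=9/2 m (b=L-a=3/2):
  y_4 = -Pb²x²(3aL-(3a+b)x)/(6L³EI)  [x≤a] = -(-15)·(3/2)²·4²·(3·(9/2)·6-(3·(9/2)+(3/2))·4)/(6·6³·1000) = 7/800 m
Superposition: y = Σ y_i = -10177/180000 m ≈ -0.056539 m

y(4) = -10177/180000 m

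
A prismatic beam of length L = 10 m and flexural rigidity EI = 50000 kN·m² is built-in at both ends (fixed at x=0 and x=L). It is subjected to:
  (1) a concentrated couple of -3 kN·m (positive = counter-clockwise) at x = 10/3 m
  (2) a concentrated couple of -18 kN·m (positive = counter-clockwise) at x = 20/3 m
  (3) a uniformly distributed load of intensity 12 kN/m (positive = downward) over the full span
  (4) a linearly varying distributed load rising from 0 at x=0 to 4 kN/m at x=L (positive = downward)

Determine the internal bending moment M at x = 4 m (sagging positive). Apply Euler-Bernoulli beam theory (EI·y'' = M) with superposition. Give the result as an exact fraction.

M(4) = 241/5 kN·m

Load 1 — applied couple M₀=-3 kN·m at a=10/3 m (b=L-a=20/3):
  M_1 = R_Ax - M_A - M₀  [x>a] with R_A=-2/5, M_A=0 = (-2/5)·4 - 0 - (-3) = 7/5 kN·m
Load 2 — applied couple M₀=-18 kN·m at a=20/3 m (b=L-a=10/3):
  M_2 = R_Ax - M_A  [x≤a] with R_A=-12/5, M_A=-6 = (-12/5)·4 - (-6) = -18/5 kN·m
Load 3 — uniform load w=12 kN/m over full span:
  M_3 = wLx/2 - wL²/12 - wx²/2 = 12·10·4/2 - 12·10²/12 - 12·4²/2 = 44 kN·m
Load 4 — triangular load w₀=4 kN/m (0→w₀ over full span):
  M_4 = 3w₀Lx/20 - w₀L²/30 - w₀x³/(6L) = 3·4·10·4/20 - 4·10²/30 - 4·4³/(6·10) = 32/5 kN·m
Superposition: M = Σ M_i = 241/5 kN·m ≈ 48.200000 kN·m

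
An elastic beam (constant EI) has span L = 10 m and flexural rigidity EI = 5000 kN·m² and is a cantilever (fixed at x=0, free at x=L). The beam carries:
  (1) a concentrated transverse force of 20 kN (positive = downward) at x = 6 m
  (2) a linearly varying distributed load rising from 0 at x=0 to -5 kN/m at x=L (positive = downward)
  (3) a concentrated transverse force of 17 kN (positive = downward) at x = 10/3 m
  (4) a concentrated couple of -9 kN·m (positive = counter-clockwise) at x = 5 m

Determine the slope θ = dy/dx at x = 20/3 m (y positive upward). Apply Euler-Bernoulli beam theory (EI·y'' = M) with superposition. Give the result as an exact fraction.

θ(20/3) = 4727/243000 rad

Load 1 — point force P=20 kN at a=6 m (b=L-a=4):
  θ_1 = -Pa²/(2EI)  [x>a] = -20·6²/(2·5000) = -9/125 rad
Load 2 — triangular load w₀=-5 kN/m (0→w₀ over full span):
  θ_2 = (w₀Lx²/4-w₀L²x/3-w₀x⁴/(24L))/EI = ((-5)·10·(20/3)²/4-(-5)·10²·(20/3)/3-(-5)·(20/3)⁴/(24·10))/5000 = 29/243 rad
Load 3 — point force P=17 kN at a=10/3 m (b=L-a=20/3):
  θ_3 = -Pa²/(2EI)  [x>a] = -17·(10/3)²/(2·5000) = -17/900 rad
Load 4 — applied couple M₀=-9 kN·m at a=5 m (b=L-a=5):
  θ_4 = M₀a/EI  [x>a] = (-9)·5/5000 = -9/1000 rad
Superposition: θ = Σ θ_i = 4727/243000 rad ≈ 0.019453 rad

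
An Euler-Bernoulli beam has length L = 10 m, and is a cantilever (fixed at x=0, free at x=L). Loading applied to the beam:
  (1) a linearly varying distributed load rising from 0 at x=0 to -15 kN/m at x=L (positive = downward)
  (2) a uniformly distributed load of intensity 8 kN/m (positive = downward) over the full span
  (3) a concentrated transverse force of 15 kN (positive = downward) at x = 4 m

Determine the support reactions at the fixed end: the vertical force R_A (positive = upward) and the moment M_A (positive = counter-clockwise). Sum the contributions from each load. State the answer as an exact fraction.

Load 1 — triangular load w₀=-15 kN/m (0→w₀ over full span):
  R_A = w₀L/2 = (-15)·10/2 = -75 kN
  M_A = w₀L²/3 = (-15)·10²/3 = -500 kN·m
Load 2 — uniform load w=8 kN/m over full span:
  R_A = wL = 8·10 = 80 kN
  M_A = wL²/2 = 8·10²/2 = 400 kN·m
Load 3 — point force P=15 kN at a=4 m (b=L-a=6):
  R_A = P = 15 kN
  M_A = Pa = 15·4 = 60 kN·m
Superposition: R_A = 20 kN, M_A = -40 kN·m

R_A = 20 kN, M_A = -40 kN·m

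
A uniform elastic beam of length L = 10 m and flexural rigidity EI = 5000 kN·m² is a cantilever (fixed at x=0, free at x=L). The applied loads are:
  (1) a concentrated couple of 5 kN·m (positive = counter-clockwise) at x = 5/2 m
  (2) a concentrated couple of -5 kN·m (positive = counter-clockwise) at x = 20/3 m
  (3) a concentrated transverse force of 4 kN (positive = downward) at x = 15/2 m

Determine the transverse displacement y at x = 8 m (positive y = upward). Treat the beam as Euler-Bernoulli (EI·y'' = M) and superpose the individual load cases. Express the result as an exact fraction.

y(8) = -1987/14400 m

Load 1 — applied couple M₀=5 kN·m at a=5/2 m (b=L-a=15/2):
  y_1 = M₀a(2x-a)/(2EI)  [x>a] = 5·(5/2)·(2·8-(5/2))/(2·5000) = 27/1600 m
Load 2 — applied couple M₀=-5 kN·m at a=20/3 m (b=L-a=10/3):
  y_2 = M₀a(2x-a)/(2EI)  [x>a] = (-5)·(20/3)·(2·8-(20/3))/(2·5000) = -7/225 m
Load 3 — point force P=4 kN at a=15/2 m (b=L-a=5/2):
  y_3 = -Pa²(3x-a)/(6EI)  [x>a] = -4·(15/2)²·(3·8-(15/2))/(6·5000) = -99/800 m
Superposition: y = Σ y_i = -1987/14400 m ≈ -0.137986 m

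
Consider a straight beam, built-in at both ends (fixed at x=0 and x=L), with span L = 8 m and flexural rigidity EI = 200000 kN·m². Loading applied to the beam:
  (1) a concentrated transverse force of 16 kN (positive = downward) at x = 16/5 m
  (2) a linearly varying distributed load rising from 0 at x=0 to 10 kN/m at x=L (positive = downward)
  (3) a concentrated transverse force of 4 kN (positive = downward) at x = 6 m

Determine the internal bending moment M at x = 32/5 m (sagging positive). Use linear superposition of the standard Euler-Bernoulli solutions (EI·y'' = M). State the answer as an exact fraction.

M(32/5) = -5713/3750 kN·m

Load 1 — point force P=16 kN at a=16/5 m (b=L-a=24/5):
  M_1 = Pa²(a+3b)(L-x)/L³ - Pa²b/L²  [x>a] = 16·(16/5)²·((16/5)+3·(24/5))·(8-(32/5))/8³ - 16·(16/5)²·(24/5)/8² = -2048/625 kN·m
Load 2 — triangular load w₀=10 kN/m (0→w₀ over full span):
  M_2 = 3w₀Lx/20 - w₀L²/30 - w₀x³/(6L) = 3·10·8·(32/5)/20 - 10·8²/30 - 10·(32/5)³/(6·8) = 64/75 kN·m
Load 3 — point force P=4 kN at a=6 m (b=L-a=2):
  M_3 = Pa²(a+3b)(L-x)/L³ - Pa²b/L²  [x>a] = 4·6²·(6+3·2)·(8-(32/5))/8³ - 4·6²·2/8² = 9/10 kN·m
Superposition: M = Σ M_i = -5713/3750 kN·m ≈ -1.523467 kN·m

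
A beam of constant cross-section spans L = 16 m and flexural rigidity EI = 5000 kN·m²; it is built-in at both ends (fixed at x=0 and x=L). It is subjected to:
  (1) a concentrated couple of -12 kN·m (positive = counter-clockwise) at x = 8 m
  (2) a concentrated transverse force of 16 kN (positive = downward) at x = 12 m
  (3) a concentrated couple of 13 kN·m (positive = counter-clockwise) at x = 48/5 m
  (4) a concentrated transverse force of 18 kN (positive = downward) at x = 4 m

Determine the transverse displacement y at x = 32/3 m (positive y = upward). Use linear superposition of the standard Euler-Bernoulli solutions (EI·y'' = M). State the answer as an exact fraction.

y(32/3) = -80872/1265625 m

Load 1 — applied couple M₀=-12 kN·m at a=8 m (b=L-a=8):
  y_1 = (R_Ax³/6 - M_Ax²/2 - M₀(x-a)²/2)/EI  [x>a] with R_A=-9/8, M_A=-3 = ((-9/8)·(32/3)³/6 - (-3)·(32/3)²/2 - (-12)·((32/3)-8)²/2)/5000 = -16/5625 m
Load 2 — point force P=16 kN at a=12 m (b=L-a=4):
  y_2 = -Pb²x²(3aL-(3a+b)x)/(6L³EI)  [x≤a] = -16·4²·(32/3)²·(3·12·16-(3·12+4)·(32/3))/(6·16³·5000) = -1792/50625 m
Load 3 — applied couple M₀=13 kN·m at a=48/5 m (b=L-a=32/5):
  y_3 = (R_Ax³/6 - M_Ax²/2 - M₀(x-a)²/2)/EI  [x>a] with R_A=117/100, M_A=104/25 = ((117/100)·(32/3)³/6 - (104/25)·(32/3)²/2 - 13·((32/3)-(48/5))²/2)/5000 = -208/140625 m
Load 4 — point force P=18 kN at a=4 m (b=L-a=12):
  y_4 = -Pa²(L-x)²(3bL-(3b+a)(L-x))/(6L³EI)  [x>a] = -18·4²·(16-(32/3))²·(3·12·16-(3·12+4)·(16-(32/3)))/(6·16³·5000) = -136/5625 m
Superposition: y = Σ y_i = -80872/1265625 m ≈ -0.063899 m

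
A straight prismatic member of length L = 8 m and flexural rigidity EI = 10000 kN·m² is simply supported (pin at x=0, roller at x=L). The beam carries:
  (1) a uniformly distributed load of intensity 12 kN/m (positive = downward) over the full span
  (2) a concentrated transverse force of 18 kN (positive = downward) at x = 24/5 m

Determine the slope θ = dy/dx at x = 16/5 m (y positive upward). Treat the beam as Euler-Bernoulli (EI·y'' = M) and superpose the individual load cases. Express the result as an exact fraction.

θ(16/5) = -808/78125 rad

Load 1 — uniform load w=12 kN/m over full span:
  θ_1 = -w(L³-6Lx²+4x³)/(24EI) = -12·(8³-6·8·(16/5)²+4·(16/5)³)/(24·10000) = -592/78125 rad
Load 2 — point force P=18 kN at a=24/5 m (b=L-a=16/5):
  θ_2 = -Pb(L²-b²-3x²)/(6LEI)  [x≤a] = -18·(16/5)·(8²-(16/5)²-3·(16/5)²)/(6·8·10000) = -216/78125 rad
Superposition: θ = Σ θ_i = -808/78125 rad ≈ -0.010342 rad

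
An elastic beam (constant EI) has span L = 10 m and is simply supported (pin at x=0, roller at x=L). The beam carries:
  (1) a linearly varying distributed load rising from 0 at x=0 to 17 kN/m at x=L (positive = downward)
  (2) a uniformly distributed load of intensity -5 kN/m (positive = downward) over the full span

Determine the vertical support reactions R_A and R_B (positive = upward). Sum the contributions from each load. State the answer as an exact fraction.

R_A = 10/3 kN, R_B = 95/3 kN

Load 1 — triangular load w₀=17 kN/m (0→w₀ over full span):
  R_A = w₀L/6 = 17·10/6 = 85/3 kN
  R_B = w₀L/3 = 17·10/3 = 170/3 kN
Load 2 — uniform load w=-5 kN/m over full span:
  R_A = wL/2 = (-5)·10/2 = -25 kN
  R_B = wL/2 = (-5)·10/2 = -25 kN
Superposition: R_A = 10/3 kN, R_B = 95/3 kN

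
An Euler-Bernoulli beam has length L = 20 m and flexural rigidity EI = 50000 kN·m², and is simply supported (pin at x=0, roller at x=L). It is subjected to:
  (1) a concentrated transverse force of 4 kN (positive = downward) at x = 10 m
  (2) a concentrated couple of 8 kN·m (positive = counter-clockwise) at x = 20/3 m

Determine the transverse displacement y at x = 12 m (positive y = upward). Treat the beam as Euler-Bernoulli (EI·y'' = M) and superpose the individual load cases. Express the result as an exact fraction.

Load 1 — point force P=4 kN at a=10 m (b=L-a=10):
  y_1 = -Pa(L-x)(2Lx-a²-x²)/(6LEI)  [x>a] = -4·10·(20-12)·(2·20·12-10²-12²)/(6·20·50000) = -118/9375 m
Load 2 — applied couple M₀=8 kN·m at a=20/3 m (b=L-a=40/3):
  y_2 = (M₀x³/(6L)-M₀(x-a)²/2+C₁x)/EI  [x>a] with C₁=M₀(3b²-L²)/(6L)=80/9 = (8·12³/(6·20)-8·(12-(20/3))²/2+(80/9)·12)/50000 = 304/140625 m
Superposition: y = Σ y_i = -1466/140625 m ≈ -0.010425 m

y(12) = -1466/140625 m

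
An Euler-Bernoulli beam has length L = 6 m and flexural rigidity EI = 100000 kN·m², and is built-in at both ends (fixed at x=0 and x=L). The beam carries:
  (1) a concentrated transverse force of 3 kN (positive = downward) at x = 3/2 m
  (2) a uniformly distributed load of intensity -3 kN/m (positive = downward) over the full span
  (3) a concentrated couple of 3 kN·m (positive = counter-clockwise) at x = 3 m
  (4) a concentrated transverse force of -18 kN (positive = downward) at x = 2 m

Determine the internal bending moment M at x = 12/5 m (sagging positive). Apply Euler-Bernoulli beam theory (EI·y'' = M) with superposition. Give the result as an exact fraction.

M(12/5) = -8693/800 kN·m

Load 1 — point force P=3 kN at a=3/2 m (b=L-a=9/2):
  M_1 = Pa²(a+3b)(L-x)/L³ - Pa²b/L²  [x>a] = 3·(3/2)²·((3/2)+3·(9/2))·(6-(12/5))/6³ - 3·(3/2)²·(9/2)/6² = 27/32 kN·m
Load 2 — uniform load w=-3 kN/m over full span:
  M_2 = wLx/2 - wL²/12 - wx²/2 = (-3)·6·(12/5)/2 - (-3)·6²/12 - (-3)·(12/5)²/2 = -99/25 kN·m
Load 3 — applied couple M₀=3 kN·m at a=3 m (b=L-a=3):
  M_3 = R_Ax - M_A  [x≤a] with R_A=3/4, M_A=3/4 = (3/4)·(12/5) - (3/4) = 21/20 kN·m
Load 4 — point force P=-18 kN at a=2 m (b=L-a=4):
  M_4 = Pa²(a+3b)(L-x)/L³ - Pa²b/L²  [x>a] = (-18)·2²·(2+3·4)·(6-(12/5))/6³ - (-18)·2²·4/6² = -44/5 kN·m
Superposition: M = Σ M_i = -8693/800 kN·m ≈ -10.866250 kN·m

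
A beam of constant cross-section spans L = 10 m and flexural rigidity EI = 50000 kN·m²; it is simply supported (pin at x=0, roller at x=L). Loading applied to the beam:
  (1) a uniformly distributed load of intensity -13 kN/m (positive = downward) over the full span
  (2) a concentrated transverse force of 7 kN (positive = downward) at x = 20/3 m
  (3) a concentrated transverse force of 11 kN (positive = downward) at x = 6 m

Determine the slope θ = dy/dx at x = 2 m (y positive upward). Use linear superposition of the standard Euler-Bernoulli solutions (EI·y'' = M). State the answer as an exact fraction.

θ(2) = 140251/20250000 rad

Load 1 — uniform load w=-13 kN/m over full span:
  θ_1 = -w(L³-6Lx²+4x³)/(24EI) = -(-13)·(10³-6·10·2²+4·2³)/(24·50000) = 429/50000 rad
Load 2 — point force P=7 kN at a=20/3 m (b=L-a=10/3):
  θ_2 = -Pb(L²-b²-3x²)/(6LEI)  [x≤a] = -7·(10/3)·(10²-(10/3)²-3·2²)/(6·10·50000) = -1211/2025000 rad
Load 3 — point force P=11 kN at a=6 m (b=L-a=4):
  θ_3 = -Pb(L²-b²-3x²)/(6LEI)  [x≤a] = -11·4·(10²-4²-3·2²)/(6·10·50000) = -33/31250 rad
Superposition: θ = Σ θ_i = 140251/20250000 rad ≈ 0.006926 rad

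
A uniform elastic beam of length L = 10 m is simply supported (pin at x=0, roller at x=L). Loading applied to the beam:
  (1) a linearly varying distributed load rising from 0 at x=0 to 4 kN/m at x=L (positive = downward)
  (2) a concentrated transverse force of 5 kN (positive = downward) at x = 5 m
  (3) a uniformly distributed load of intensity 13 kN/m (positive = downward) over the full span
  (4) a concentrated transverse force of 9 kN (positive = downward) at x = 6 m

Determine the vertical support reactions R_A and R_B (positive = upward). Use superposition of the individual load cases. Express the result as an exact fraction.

R_A = 2333/30 kN, R_B = 2587/30 kN

Load 1 — triangular load w₀=4 kN/m (0→w₀ over full span):
  R_A = w₀L/6 = 4·10/6 = 20/3 kN
  R_B = w₀L/3 = 4·10/3 = 40/3 kN
Load 2 — point force P=5 kN at a=5 m (b=L-a=5):
  R_A = Pb/L = 5·5/10 = 5/2 kN
  R_B = Pa/L = 5·5/10 = 5/2 kN
Load 3 — uniform load w=13 kN/m over full span:
  R_A = wL/2 = 13·10/2 = 65 kN
  R_B = wL/2 = 13·10/2 = 65 kN
Load 4 — point force P=9 kN at a=6 m (b=L-a=4):
  R_A = Pb/L = 9·4/10 = 18/5 kN
  R_B = Pa/L = 9·6/10 = 27/5 kN
Superposition: R_A = 2333/30 kN, R_B = 2587/30 kN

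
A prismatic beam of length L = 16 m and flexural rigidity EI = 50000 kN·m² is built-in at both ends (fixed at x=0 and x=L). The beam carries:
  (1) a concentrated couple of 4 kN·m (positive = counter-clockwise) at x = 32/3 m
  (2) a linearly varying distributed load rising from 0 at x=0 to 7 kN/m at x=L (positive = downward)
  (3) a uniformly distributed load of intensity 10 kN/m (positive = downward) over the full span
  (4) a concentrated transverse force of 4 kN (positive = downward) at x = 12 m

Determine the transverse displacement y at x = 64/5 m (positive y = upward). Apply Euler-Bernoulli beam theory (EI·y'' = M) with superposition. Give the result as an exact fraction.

y(64/5) = -8811448/439453125 m

Load 1 — applied couple M₀=4 kN·m at a=32/3 m (b=L-a=16/3):
  y_1 = (R_Ax³/6 - M_Ax²/2 - M₀(x-a)²/2)/EI  [x>a] with R_A=1/3, M_A=4/3 = ((1/3)·(64/5)³/6 - (4/3)·(64/5)²/2 - 4·((64/5)-(32/3))²/2)/50000 = -128/3515625 m
Load 2 — triangular load w₀=7 kN/m (0→w₀ over full span):
  y_2 = -w₀x²(L-x)²(x+2L)/(120LEI) = -7·(64/5)²·(16-(64/5))²·((64/5)+2·16)/(120·16·50000) = -802816/146484375 m
Load 3 — uniform load w=10 kN/m over full span:
  y_3 = -wx²(L-x)²/(24EI) = -10·(64/5)²·(16-(64/5))²/(24·50000) = -16384/1171875 m
Load 4 — point force P=4 kN at a=12 m (b=L-a=4):
  y_4 = -Pa²(L-x)²(3bL-(3b+a)(L-x))/(6L³EI)  [x>a] = -4·12²·(16-(64/5))²·(3·4·16-(3·4+12)·(16-(64/5)))/(6·16³·50000) = -216/390625 m
Superposition: y = Σ y_i = -8811448/439453125 m ≈ -0.020051 m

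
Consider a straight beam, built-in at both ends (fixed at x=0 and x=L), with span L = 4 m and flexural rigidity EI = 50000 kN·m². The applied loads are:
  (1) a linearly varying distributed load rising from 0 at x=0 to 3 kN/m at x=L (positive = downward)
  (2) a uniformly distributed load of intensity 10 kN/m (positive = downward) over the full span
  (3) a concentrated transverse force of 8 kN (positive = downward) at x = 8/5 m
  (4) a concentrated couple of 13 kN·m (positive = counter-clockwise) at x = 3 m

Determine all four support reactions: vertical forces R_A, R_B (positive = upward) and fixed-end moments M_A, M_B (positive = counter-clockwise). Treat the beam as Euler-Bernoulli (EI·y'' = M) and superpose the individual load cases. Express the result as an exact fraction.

R_A = 122561/4000 kN, M_A = 141623/6000 kN·m, R_B = 93439/4000 kN, M_B = -127457/6000 kN·m

Load 1 — triangular load w₀=3 kN/m (0→w₀ over full span):
  R_A = 3w₀L/20 = 3·3·4/20 = 9/5 kN
  M_A = w₀L²/30 = 3·4²/30 = 8/5 kN·m
  R_B = 7w₀L/20 = 7·3·4/20 = 21/5 kN
  M_B = -w₀L²/20 = -3·4²/20 = -12/5 kN·m
Load 2 — uniform load w=10 kN/m over full span:
  R_A = wL/2 = 10·4/2 = 20 kN
  M_A = wL²/12 = 10·4²/12 = 40/3 kN·m
  R_B = wL/2 = 10·4/2 = 20 kN
  M_B = -wL²/12 = -10·4²/12 = -40/3 kN·m
Load 3 — point force P=8 kN at a=8/5 m (b=L-a=12/5):
  R_A = Pb²(3a+b)/L³ = 8·(12/5)²·(3·(8/5)+(12/5))/4³ = 648/125 kN
  M_A = Pab²/L² = 8·(8/5)·(12/5)²/4² = 576/125 kN·m
  R_B = Pa²(a+3b)/L³ = 8·(8/5)²·((8/5)+3·(12/5))/4³ = 352/125 kN
  M_B = -Pa²b/L² = -8·(8/5)²·(12/5)/4² = -384/125 kN·m
Load 4 — applied couple M₀=13 kN·m at a=3 m (b=L-a=1):
  R_A = 6M₀ab/L³ = 6·13·3·1/4³ = 117/32 kN
  M_A = M₀b(2a-b)/L² = 13·1·(2·3-1)/4² = 65/16 kN·m
  R_B = -6M₀ab/L³ = -6·13·3·1/4³ = -117/32 kN
  M_B = M₀a(2b-a)/L² = 13·3·(2·1-3)/4² = -39/16 kN·m
Superposition: R_A = 122561/4000 kN, M_A = 141623/6000 kN·m, R_B = 93439/4000 kN, M_B = -127457/6000 kN·m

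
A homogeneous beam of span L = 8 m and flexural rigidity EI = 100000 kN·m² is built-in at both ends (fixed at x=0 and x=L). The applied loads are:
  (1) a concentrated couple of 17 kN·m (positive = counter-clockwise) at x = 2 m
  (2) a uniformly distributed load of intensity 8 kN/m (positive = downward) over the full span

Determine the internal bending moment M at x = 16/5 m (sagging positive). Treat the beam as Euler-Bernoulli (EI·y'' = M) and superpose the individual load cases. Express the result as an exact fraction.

Load 1 — applied couple M₀=17 kN·m at a=2 m (b=L-a=6):
  M_1 = R_Ax - M_A - M₀  [x>a] with R_A=153/64, M_A=-51/16 = (153/64)·(16/5) - (-51/16) - 17 = -493/80 kN·m
Load 2 — uniform load w=8 kN/m over full span:
  M_2 = wLx/2 - wL²/12 - wx²/2 = 8·8·(16/5)/2 - 8·8²/12 - 8·(16/5)²/2 = 1408/75 kN·m
Superposition: M = Σ M_i = 15133/1200 kN·m ≈ 12.610833 kN·m

M(16/5) = 15133/1200 kN·m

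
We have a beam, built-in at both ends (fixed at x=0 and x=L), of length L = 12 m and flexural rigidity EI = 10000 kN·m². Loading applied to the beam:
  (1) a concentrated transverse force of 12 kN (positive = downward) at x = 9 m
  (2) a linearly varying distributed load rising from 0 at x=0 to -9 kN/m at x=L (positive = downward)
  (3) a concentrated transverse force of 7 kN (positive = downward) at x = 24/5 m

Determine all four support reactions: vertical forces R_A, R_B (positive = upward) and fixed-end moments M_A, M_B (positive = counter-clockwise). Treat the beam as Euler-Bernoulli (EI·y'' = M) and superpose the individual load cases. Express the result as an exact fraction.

R_A = -9789/1000 kN, M_A = -12177/500 kN·m, R_B = -25211/1000 kN, M_B = 18243/500 kN·m

Load 1 — point force P=12 kN at a=9 m (b=L-a=3):
  R_A = Pb²(3a+b)/L³ = 12·3²·(3·9+3)/12³ = 15/8 kN
  M_A = Pab²/L² = 12·9·3²/12² = 27/4 kN·m
  R_B = Pa²(a+3b)/L³ = 12·9²·(9+3·3)/12³ = 81/8 kN
  M_B = -Pa²b/L² = -12·9²·3/12² = -81/4 kN·m
Load 2 — triangular load w₀=-9 kN/m (0→w₀ over full span):
  R_A = 3w₀L/20 = 3·(-9)·12/20 = -81/5 kN
  M_A = w₀L²/30 = (-9)·12²/30 = -216/5 kN·m
  R_B = 7w₀L/20 = 7·(-9)·12/20 = -189/5 kN
  M_B = -w₀L²/20 = -(-9)·12²/20 = 324/5 kN·m
Load 3 — point force P=7 kN at a=24/5 m (b=L-a=36/5):
  R_A = Pb²(3a+b)/L³ = 7·(36/5)²·(3·(24/5)+(36/5))/12³ = 567/125 kN
  M_A = Pab²/L² = 7·(24/5)·(36/5)²/12² = 1512/125 kN·m
  R_B = Pa²(a+3b)/L³ = 7·(24/5)²·((24/5)+3·(36/5))/12³ = 308/125 kN
  M_B = -Pa²b/L² = -7·(24/5)²·(36/5)/12² = -1008/125 kN·m
Superposition: R_A = -9789/1000 kN, M_A = -12177/500 kN·m, R_B = -25211/1000 kN, M_B = 18243/500 kN·m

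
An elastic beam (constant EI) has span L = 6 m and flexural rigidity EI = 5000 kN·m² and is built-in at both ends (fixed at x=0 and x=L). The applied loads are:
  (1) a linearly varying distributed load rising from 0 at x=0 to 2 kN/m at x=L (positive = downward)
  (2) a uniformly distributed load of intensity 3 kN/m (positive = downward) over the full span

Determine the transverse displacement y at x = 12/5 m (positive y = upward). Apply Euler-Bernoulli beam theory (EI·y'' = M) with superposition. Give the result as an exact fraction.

y(12/5) = -24057/9765625 m

Load 1 — triangular load w₀=2 kN/m (0→w₀ over full span):
  y_1 = -w₀x²(L-x)²(x+2L)/(120LEI) = -2·(12/5)²·(6-(12/5))²·((12/5)+2·6)/(120·6·5000) = -5832/9765625 m
Load 2 — uniform load w=3 kN/m over full span:
  y_2 = -wx²(L-x)²/(24EI) = -3·(12/5)²·(6-(12/5))²/(24·5000) = -729/390625 m
Superposition: y = Σ y_i = -24057/9765625 m ≈ -0.002463 m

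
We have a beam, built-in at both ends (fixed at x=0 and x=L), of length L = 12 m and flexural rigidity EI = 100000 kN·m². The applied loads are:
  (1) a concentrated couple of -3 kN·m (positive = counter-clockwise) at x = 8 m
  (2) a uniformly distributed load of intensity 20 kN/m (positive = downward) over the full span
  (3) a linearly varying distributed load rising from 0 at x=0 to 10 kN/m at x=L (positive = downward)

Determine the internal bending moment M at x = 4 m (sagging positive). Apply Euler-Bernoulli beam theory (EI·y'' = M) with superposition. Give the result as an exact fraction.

M(4) = 853/9 kN·m

Load 1 — applied couple M₀=-3 kN·m at a=8 m (b=L-a=4):
  M_1 = R_Ax - M_A  [x≤a] with R_A=-1/3, M_A=-1 = (-1/3)·4 - (-1) = -1/3 kN·m
Load 2 — uniform load w=20 kN/m over full span:
  M_2 = wLx/2 - wL²/12 - wx²/2 = 20·12·4/2 - 20·12²/12 - 20·4²/2 = 80 kN·m
Load 3 — triangular load w₀=10 kN/m (0→w₀ over full span):
  M_3 = 3w₀Lx/20 - w₀L²/30 - w₀x³/(6L) = 3·10·12·4/20 - 10·12²/30 - 10·4³/(6·12) = 136/9 kN·m
Superposition: M = Σ M_i = 853/9 kN·m ≈ 94.777778 kN·m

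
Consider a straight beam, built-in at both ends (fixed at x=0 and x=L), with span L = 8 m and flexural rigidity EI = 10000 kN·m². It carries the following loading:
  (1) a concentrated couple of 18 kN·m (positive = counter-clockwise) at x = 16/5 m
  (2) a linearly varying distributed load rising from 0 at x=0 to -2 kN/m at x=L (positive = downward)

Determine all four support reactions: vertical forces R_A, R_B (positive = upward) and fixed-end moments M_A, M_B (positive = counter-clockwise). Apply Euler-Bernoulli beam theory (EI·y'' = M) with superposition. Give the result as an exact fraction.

Load 1 — applied couple M₀=18 kN·m at a=16/5 m (b=L-a=24/5):
  R_A = 6M₀ab/L³ = 6·18·(16/5)·(24/5)/8³ = 81/25 kN
  M_A = M₀b(2a-b)/L² = 18·(24/5)·(2·(16/5)-(24/5))/8² = 54/25 kN·m
  R_B = -6M₀ab/L³ = -6·18·(16/5)·(24/5)/8³ = -81/25 kN
  M_B = M₀a(2b-a)/L² = 18·(16/5)·(2·(24/5)-(16/5))/8² = 144/25 kN·m
Load 2 — triangular load w₀=-2 kN/m (0→w₀ over full span):
  R_A = 3w₀L/20 = 3·(-2)·8/20 = -12/5 kN
  M_A = w₀L²/30 = (-2)·8²/30 = -64/15 kN·m
  R_B = 7w₀L/20 = 7·(-2)·8/20 = -28/5 kN
  M_B = -w₀L²/20 = -(-2)·8²/20 = 32/5 kN·m
Superposition: R_A = 21/25 kN, M_A = -158/75 kN·m, R_B = -221/25 kN, M_B = 304/25 kN·m

R_A = 21/25 kN, M_A = -158/75 kN·m, R_B = -221/25 kN, M_B = 304/25 kN·m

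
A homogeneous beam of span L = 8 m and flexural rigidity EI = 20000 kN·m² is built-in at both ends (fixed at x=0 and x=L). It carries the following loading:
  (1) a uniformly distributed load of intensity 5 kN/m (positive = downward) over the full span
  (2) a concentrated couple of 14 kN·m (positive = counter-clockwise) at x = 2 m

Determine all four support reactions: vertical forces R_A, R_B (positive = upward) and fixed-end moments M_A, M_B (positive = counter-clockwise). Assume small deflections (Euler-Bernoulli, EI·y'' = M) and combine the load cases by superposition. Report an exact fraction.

Load 1 — uniform load w=5 kN/m over full span:
  R_A = wL/2 = 5·8/2 = 20 kN
  M_A = wL²/12 = 5·8²/12 = 80/3 kN·m
  R_B = wL/2 = 5·8/2 = 20 kN
  M_B = -wL²/12 = -5·8²/12 = -80/3 kN·m
Load 2 — applied couple M₀=14 kN·m at a=2 m (b=L-a=6):
  R_A = 6M₀ab/L³ = 6·14·2·6/8³ = 63/32 kN
  M_A = M₀b(2a-b)/L² = 14·6·(2·2-6)/8² = -21/8 kN·m
  R_B = -6M₀ab/L³ = -6·14·2·6/8³ = -63/32 kN
  M_B = M₀a(2b-a)/L² = 14·2·(2·6-2)/8² = 35/8 kN·m
Superposition: R_A = 703/32 kN, M_A = 577/24 kN·m, R_B = 577/32 kN, M_B = -535/24 kN·m

R_A = 703/32 kN, M_A = 577/24 kN·m, R_B = 577/32 kN, M_B = -535/24 kN·m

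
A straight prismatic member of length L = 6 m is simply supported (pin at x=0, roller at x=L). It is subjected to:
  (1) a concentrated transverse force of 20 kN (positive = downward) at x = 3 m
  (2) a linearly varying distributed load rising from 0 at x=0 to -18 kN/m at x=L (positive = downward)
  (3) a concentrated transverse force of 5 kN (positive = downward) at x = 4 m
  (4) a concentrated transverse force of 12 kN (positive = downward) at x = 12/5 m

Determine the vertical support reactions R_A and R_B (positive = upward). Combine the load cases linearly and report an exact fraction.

R_A = 13/15 kN, R_B = -268/15 kN

Load 1 — point force P=20 kN at a=3 m (b=L-a=3):
  R_A = Pb/L = 20·3/6 = 10 kN
  R_B = Pa/L = 20·3/6 = 10 kN
Load 2 — triangular load w₀=-18 kN/m (0→w₀ over full span):
  R_A = w₀L/6 = (-18)·6/6 = -18 kN
  R_B = w₀L/3 = (-18)·6/3 = -36 kN
Load 3 — point force P=5 kN at a=4 m (b=L-a=2):
  R_A = Pb/L = 5·2/6 = 5/3 kN
  R_B = Pa/L = 5·4/6 = 10/3 kN
Load 4 — point force P=12 kN at a=12/5 m (b=L-a=18/5):
  R_A = Pb/L = 12·(18/5)/6 = 36/5 kN
  R_B = Pa/L = 12·(12/5)/6 = 24/5 kN
Superposition: R_A = 13/15 kN, R_B = -268/15 kN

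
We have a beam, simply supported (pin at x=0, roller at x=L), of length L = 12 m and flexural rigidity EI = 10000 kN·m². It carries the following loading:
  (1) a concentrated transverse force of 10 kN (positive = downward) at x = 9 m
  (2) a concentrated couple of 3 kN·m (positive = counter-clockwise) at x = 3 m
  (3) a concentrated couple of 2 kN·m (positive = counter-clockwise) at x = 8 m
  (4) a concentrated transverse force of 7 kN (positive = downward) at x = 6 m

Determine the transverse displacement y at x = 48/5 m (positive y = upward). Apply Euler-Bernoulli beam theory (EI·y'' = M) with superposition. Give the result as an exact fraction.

y(48/5) = -76829/2500000 m

Load 1 — point force P=10 kN at a=9 m (b=L-a=3):
  y_1 = -Pa(L-x)(2Lx-a²-x²)/(6LEI)  [x>a] = -10·9·(12-(48/5))·(2·12·(48/5)-9²-(48/5)²)/(6·12·10000) = -4293/250000 m
Load 2 — applied couple M₀=3 kN·m at a=3 m (b=L-a=9):
  y_2 = (M₀x³/(6L)-M₀(x-a)²/2+C₁x)/EI  [x>a] with C₁=M₀(3b²-L²)/(6L)=33/8 = (3·(48/5)³/(6·12)-3·((48/5)-3)²/2+(33/8)·(48/5))/10000 = 2781/2500000 m
Load 3 — applied couple M₀=2 kN·m at a=8 m (b=L-a=4):
  y_3 = (M₀x³/(6L)-M₀(x-a)²/2+C₁x)/EI  [x>a] with C₁=M₀(3b²-L²)/(6L)=-8/3 = (2·(48/5)³/(6·12)-2·((48/5)-8)²/2+(-8/3)·(48/5))/10000 = -28/78125 m
Load 4 — point force P=7 kN at a=6 m (b=L-a=6):
  y_4 = -Pa(L-x)(2Lx-a²-x²)/(6LEI)  [x>a] = -7·6·(12-(48/5))·(2·12·(48/5)-6²-(48/5)²)/(6·12·10000) = -4473/312500 m
Superposition: y = Σ y_i = -76829/2500000 m ≈ -0.030732 m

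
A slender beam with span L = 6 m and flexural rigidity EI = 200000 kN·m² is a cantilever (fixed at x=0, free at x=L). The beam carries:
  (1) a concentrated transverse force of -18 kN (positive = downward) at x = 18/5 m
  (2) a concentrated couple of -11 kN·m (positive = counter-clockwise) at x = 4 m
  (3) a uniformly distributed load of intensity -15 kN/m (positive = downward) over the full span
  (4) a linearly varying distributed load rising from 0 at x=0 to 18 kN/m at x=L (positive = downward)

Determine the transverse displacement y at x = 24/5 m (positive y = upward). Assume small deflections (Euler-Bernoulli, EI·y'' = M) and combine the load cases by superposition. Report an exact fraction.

y(24/5) = 255521/97656250 m

Load 1 — point force P=-18 kN at a=18/5 m (b=L-a=12/5):
  y_1 = -Pa²(3x-a)/(6EI)  [x>a] = -(-18)·(18/5)²·(3·(24/5)-(18/5))/(6·200000) = 6561/3125000 m
Load 2 — applied couple M₀=-11 kN·m at a=4 m (b=L-a=2):
  y_2 = M₀a(2x-a)/(2EI)  [x>a] = (-11)·4·(2·(24/5)-4)/(2·200000) = -77/125000 m
Load 3 — uniform load w=-15 kN/m over full span:
  y_3 = -wx²(x²-4Lx+6L²)/(24EI) = -(-15)·(24/5)²·((24/5)²-4·6·(24/5)+6·6²)/(24·200000) = 3483/390625 m
Load 4 — triangular load w₀=18 kN/m (0→w₀ over full span):
  y_4 = (w₀Lx³/12-w₀L²x²/6-w₀x⁵/(120L))/EI = (18·6·(24/5)³/12-18·6²·(24/5)²/6-18·(24/5)⁵/(120·6))/200000 = -380052/48828125 m
Superposition: y = Σ y_i = 255521/97656250 m ≈ 0.002617 m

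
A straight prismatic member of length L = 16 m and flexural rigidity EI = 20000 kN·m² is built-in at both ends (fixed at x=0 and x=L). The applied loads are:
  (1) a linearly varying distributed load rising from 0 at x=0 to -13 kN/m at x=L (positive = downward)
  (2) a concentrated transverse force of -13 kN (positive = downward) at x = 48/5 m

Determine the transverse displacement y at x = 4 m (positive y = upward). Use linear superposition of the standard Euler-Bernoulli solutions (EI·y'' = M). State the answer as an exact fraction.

Load 1 — triangular load w₀=-13 kN/m (0→w₀ over full span):
  y_1 = -w₀x²(L-x)²(x+2L)/(120LEI) = -(-13)·4²·(16-4)²·(4+2·16)/(120·16·20000) = 351/12500 m
Load 2 — point force P=-13 kN at a=48/5 m (b=L-a=32/5):
  y_2 = -Pb²x²(3aL-(3a+b)x)/(6L³EI)  [x≤a] = -(-13)·(32/5)²·4²·(3·(48/5)·16-(3·(48/5)+(32/5))·4)/(6·16³·20000) = 52/9375 m
Superposition: y = Σ y_i = 1261/37500 m ≈ 0.033627 m

y(4) = 1261/37500 m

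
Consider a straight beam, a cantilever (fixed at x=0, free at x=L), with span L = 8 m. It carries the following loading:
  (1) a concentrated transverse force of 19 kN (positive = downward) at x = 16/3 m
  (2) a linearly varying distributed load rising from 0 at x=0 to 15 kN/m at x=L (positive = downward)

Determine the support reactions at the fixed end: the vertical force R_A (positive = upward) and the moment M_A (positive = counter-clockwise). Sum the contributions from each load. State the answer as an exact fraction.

Load 1 — point force P=19 kN at a=16/3 m (b=L-a=8/3):
  R_A = P = 19 kN
  M_A = Pa = 19·(16/3) = 304/3 kN·m
Load 2 — triangular load w₀=15 kN/m (0→w₀ over full span):
  R_A = w₀L/2 = 15·8/2 = 60 kN
  M_A = w₀L²/3 = 15·8²/3 = 320 kN·m
Superposition: R_A = 79 kN, M_A = 1264/3 kN·m

R_A = 79 kN, M_A = 1264/3 kN·m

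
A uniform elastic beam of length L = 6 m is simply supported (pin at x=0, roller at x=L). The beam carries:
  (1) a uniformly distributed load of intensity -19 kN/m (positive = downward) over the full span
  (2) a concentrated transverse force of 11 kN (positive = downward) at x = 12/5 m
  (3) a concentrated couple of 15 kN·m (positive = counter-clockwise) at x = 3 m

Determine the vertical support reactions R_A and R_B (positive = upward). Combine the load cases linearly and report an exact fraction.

Load 1 — uniform load w=-19 kN/m over full span:
  R_A = wL/2 = (-19)·6/2 = -57 kN
  R_B = wL/2 = (-19)·6/2 = -57 kN
Load 2 — point force P=11 kN at a=12/5 m (b=L-a=18/5):
  R_A = Pb/L = 11·(18/5)/6 = 33/5 kN
  R_B = Pa/L = 11·(12/5)/6 = 22/5 kN
Load 3 — applied couple M₀=15 kN·m at a=3 m (b=L-a=3):
  R_A = M₀/L = 15/6 = 5/2 kN
  R_B = -M₀/L = -15/6 = -5/2 kN
Superposition: R_A = -479/10 kN, R_B = -551/10 kN

R_A = -479/10 kN, R_B = -551/10 kN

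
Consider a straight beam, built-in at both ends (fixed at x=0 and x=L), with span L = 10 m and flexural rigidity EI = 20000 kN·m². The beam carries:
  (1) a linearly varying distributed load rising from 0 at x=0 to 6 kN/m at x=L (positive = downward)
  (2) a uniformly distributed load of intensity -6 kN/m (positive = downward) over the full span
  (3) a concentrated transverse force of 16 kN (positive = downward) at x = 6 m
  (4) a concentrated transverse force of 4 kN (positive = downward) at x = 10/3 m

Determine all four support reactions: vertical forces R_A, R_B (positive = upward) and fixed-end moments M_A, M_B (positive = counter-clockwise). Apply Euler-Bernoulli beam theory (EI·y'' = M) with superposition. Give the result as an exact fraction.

R_A = -41867/3375 kN, M_A = -5882/675 kN·m, R_B = 8117/3375 kN, M_B = -4052/675 kN·m

Load 1 — triangular load w₀=6 kN/m (0→w₀ over full span):
  R_A = 3w₀L/20 = 3·6·10/20 = 9 kN
  M_A = w₀L²/30 = 6·10²/30 = 20 kN·m
  R_B = 7w₀L/20 = 7·6·10/20 = 21 kN
  M_B = -w₀L²/20 = -6·10²/20 = -30 kN·m
Load 2 — uniform load w=-6 kN/m over full span:
  R_A = wL/2 = (-6)·10/2 = -30 kN
  M_A = wL²/12 = (-6)·10²/12 = -50 kN·m
  R_B = wL/2 = (-6)·10/2 = -30 kN
  M_B = -wL²/12 = -(-6)·10²/12 = 50 kN·m
Load 3 — point force P=16 kN at a=6 m (b=L-a=4):
  R_A = Pb²(3a+b)/L³ = 16·4²·(3·6+4)/10³ = 704/125 kN
  M_A = Pab²/L² = 16·6·4²/10² = 384/25 kN·m
  R_B = Pa²(a+3b)/L³ = 16·6²·(6+3·4)/10³ = 1296/125 kN
  M_B = -Pa²b/L² = -16·6²·4/10² = -576/25 kN·m
Load 4 — point force P=4 kN at a=10/3 m (b=L-a=20/3):
  R_A = Pb²(3a+b)/L³ = 4·(20/3)²·(3·(10/3)+(20/3))/10³ = 80/27 kN
  M_A = Pab²/L² = 4·(10/3)·(20/3)²/10² = 160/27 kN·m
  R_B = Pa²(a+3b)/L³ = 4·(10/3)²·((10/3)+3·(20/3))/10³ = 28/27 kN
  M_B = -Pa²b/L² = -4·(10/3)²·(20/3)/10² = -80/27 kN·m
Superposition: R_A = -41867/3375 kN, M_A = -5882/675 kN·m, R_B = 8117/3375 kN, M_B = -4052/675 kN·m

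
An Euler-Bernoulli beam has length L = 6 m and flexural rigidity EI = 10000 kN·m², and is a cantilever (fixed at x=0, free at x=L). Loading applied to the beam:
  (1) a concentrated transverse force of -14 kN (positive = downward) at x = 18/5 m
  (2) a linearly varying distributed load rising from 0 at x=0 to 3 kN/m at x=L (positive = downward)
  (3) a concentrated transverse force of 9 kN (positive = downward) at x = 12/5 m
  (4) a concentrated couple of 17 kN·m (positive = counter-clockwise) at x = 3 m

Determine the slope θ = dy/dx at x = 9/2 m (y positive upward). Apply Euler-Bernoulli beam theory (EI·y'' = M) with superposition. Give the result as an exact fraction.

θ(9/2) = 46569/12800000 rad

Load 1 — point force P=-14 kN at a=18/5 m (b=L-a=12/5):
  θ_1 = -Pa²/(2EI)  [x>a] = -(-14)·(18/5)²/(2·10000) = 567/62500 rad
Load 2 — triangular load w₀=3 kN/m (0→w₀ over full span):
  θ_2 = (w₀Lx²/4-w₀L²x/3-w₀x⁴/(24L))/EI = (3·6·(9/2)²/4-3·6²·(9/2)/3-3·(9/2)⁴/(24·6))/10000 = -20331/2560000 rad
Load 3 — point force P=9 kN at a=12/5 m (b=L-a=18/5):
  θ_3 = -Pa²/(2EI)  [x>a] = -9·(12/5)²/(2·10000) = -81/31250 rad
Load 4 — applied couple M₀=17 kN·m at a=3 m (b=L-a=3):
  θ_4 = M₀a/EI  [x>a] = 17·3/10000 = 51/10000 rad
Superposition: θ = Σ θ_i = 46569/12800000 rad ≈ 0.003638 rad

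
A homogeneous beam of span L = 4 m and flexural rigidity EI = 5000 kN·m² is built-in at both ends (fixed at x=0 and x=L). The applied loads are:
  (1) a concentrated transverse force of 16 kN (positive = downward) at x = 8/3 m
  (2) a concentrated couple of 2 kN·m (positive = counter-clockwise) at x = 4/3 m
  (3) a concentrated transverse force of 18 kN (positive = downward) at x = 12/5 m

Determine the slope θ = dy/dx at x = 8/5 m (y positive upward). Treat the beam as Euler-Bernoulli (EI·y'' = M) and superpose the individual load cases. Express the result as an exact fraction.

Load 1 — point force P=16 kN at a=8/3 m (b=L-a=4/3):
  θ_1 = -Pb²x(2aL-(3a+b)x)/(2L³EI)  [x≤a] = -16·(4/3)²·(8/5)·(2·(8/3)·4-(3·(8/3)+(4/3))·(8/5))/(2·4³·5000) = -64/140625 rad
Load 2 — applied couple M₀=2 kN·m at a=4/3 m (b=L-a=8/3):
  θ_2 = (R_Ax²/2 - M_Ax - M₀(x-a))/EI  [x>a] with R_A=2/3, M_A=0 = ((2/3)·(8/5)²/2 - 0·(8/5) - 2·((8/5)-(4/3)))/5000 = 1/15625 rad
Load 3 — point force P=18 kN at a=12/5 m (b=L-a=8/5):
  θ_3 = -Pb²x(2aL-(3a+b)x)/(2L³EI)  [x≤a] = -18·(8/5)²·(8/5)·(2·(12/5)·4-(3·(12/5)+(8/5))·(8/5))/(2·4³·5000) = -1152/1953125 rad
Superposition: θ = Σ θ_i = -17243/17578125 rad ≈ -0.000981 rad

θ(8/5) = -17243/17578125 rad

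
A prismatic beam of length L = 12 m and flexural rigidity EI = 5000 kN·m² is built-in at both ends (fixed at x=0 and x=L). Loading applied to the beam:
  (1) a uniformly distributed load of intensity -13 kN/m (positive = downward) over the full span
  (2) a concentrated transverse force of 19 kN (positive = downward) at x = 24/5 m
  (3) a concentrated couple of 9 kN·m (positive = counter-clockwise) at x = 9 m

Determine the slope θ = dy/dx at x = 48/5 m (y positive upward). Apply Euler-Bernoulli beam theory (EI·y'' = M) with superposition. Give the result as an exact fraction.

Load 1 — uniform load w=-13 kN/m over full span:
  θ_1 = -wx(L-x)(L-2x)/(12EI) = -(-13)·(48/5)·(12-(48/5))·(12-2·(48/5))/(12·5000) = -2808/78125 rad
Load 2 — point force P=19 kN at a=24/5 m (b=L-a=36/5):
  θ_2 = Pa²(L-x)(2bL-(3b+a)(L-x))/(2L³EI)  [x>a] = 19·(24/5)²·(12-(48/5))·(2·(36/5)·12-(3·(36/5)+(24/5))·(12-(48/5)))/(2·12³·5000) = 12996/1953125 rad
Load 3 — applied couple M₀=9 kN·m at a=9 m (b=L-a=3):
  θ_3 = (R_Ax²/2 - M_Ax - M₀(x-a))/EI  [x>a] with R_A=27/32, M_A=45/16 = ((27/32)·(48/5)²/2 - (45/16)·(48/5) - 9·((48/5)-9))/5000 = 81/62500 rad
Superposition: θ = Σ θ_i = -218691/7812500 rad ≈ -0.027992 rad

θ(48/5) = -218691/7812500 rad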